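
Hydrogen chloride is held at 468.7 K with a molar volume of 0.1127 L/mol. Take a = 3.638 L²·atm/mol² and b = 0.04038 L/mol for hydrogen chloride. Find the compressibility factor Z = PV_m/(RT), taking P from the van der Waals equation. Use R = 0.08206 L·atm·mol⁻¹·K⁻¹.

Z ≈ 0.7191

P = RT/(V_m − b) − a/V_m² = (0.08206)(468.7)/(0.1127 − 0.04038) − 3.638/(0.1127)²
  = 38.462/0.072320 − 286.43 = 531.83 − 286.43 = 245.40 atm
Z = PV_m/(RT) = (245.40)(0.1127)/((0.08206)(468.7)) = 27.657/38.462 = 0.7191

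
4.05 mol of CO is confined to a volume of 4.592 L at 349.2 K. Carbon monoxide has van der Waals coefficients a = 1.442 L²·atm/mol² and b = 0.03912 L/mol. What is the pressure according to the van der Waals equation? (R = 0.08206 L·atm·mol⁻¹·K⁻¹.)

P = nRT/(V − nb) − a n²/V²
nRT/(V − nb) = (4.05)(0.08206)(349.2)/(4.592 − 4.05×0.03912) = 116.05/4.4336 = 26.175 atm
a n²/V² = (1.442)(4.05)²/(4.592)² = 1.1217 atm
P = 26.175 − 1.1217 = 25.05 atm

P ≈ 25.05 atm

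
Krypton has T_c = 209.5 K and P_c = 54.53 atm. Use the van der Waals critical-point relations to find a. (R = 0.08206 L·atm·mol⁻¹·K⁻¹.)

From T_c = 8a/(27Rb) and P_c = a/(27b²): a = 27 R² T_c²/(64 P_c).
a = 27×(0.08206)²×(209.5)²/(64×54.53) = 7979.9/3489.9 = 2.287 L²·atm/mol²

a ≈ 2.287 L²·atm/mol²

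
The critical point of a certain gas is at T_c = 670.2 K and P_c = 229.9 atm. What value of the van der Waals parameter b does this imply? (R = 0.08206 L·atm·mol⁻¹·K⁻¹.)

b ≈ 0.02990 L/mol

From T_c = 8a/(27Rb) and P_c = a/(27b²): b = R T_c/(8 P_c).
b = (0.08206)(670.2)/(8×229.9) = 54.997/1839.2 = 0.02990 L/mol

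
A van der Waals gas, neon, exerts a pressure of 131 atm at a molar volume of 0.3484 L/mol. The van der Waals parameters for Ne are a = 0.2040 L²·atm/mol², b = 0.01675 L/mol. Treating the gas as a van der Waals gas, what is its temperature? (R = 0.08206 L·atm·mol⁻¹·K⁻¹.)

T ≈ 536.2 K

T = (P + a/V_m²)(V_m − b)/R
P + a/V_m² = 131 + 0.2040/(0.3484)² = 132.68 atm
V_m − b = 0.3484 − 0.01675 = 0.33165 L/mol
T = (132.68)(0.33165)/0.08206 = 536.2 K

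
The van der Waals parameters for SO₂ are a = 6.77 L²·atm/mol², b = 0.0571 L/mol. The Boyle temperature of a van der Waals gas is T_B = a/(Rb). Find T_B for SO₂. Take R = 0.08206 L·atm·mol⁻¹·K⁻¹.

T_B ≈ 1445 K

For a van der Waals gas the second virial coefficient B₂ = b − a/(RT) vanishes at T_B = a/(Rb).
T_B = 6.77/(0.08206×0.0571) = 6.77/0.0046856 = 1445 K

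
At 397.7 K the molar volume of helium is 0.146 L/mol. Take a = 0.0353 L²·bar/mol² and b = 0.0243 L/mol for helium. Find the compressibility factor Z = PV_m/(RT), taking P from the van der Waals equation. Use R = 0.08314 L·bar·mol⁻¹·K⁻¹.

Z ≈ 1.192

P = RT/(V_m − b) − a/V_m² = (0.08314)(397.7)/(0.146 − 0.0243) − 0.0353/(0.146)²
  = 33.065/0.12170 − 1.6560 = 271.69 − 1.6560 = 270.03 bar
Z = PV_m/(RT) = (270.03)(0.146)/((0.08314)(397.7)) = 39.424/33.065 = 1.192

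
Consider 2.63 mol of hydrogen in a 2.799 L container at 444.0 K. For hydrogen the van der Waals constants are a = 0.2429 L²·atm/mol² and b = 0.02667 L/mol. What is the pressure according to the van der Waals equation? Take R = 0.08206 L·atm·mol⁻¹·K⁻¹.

P = nRT/(V − nb) − a n²/V²
nRT/(V − nb) = (2.63)(0.08206)(444.0)/(2.799 − 2.63×0.02667) = 95.823/2.7289 = 35.114 atm
a n²/V² = (0.2429)(2.63)²/(2.799)² = 0.21445 atm
P = 35.114 − 0.21445 = 34.90 atm

P ≈ 34.90 atm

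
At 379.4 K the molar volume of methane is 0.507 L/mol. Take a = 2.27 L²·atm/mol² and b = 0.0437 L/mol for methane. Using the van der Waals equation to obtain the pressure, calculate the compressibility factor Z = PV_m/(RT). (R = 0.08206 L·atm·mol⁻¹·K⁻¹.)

P = RT/(V_m − b) − a/V_m² = (0.08206)(379.4)/(0.507 − 0.0437) − 2.27/(0.507)²
  = 31.134/0.46330 − 8.8310 = 67.201 − 8.8310 = 58.370 atm
Z = PV_m/(RT) = (58.370)(0.507)/((0.08206)(379.4)) = 29.594/31.134 = 0.9505

Z ≈ 0.9505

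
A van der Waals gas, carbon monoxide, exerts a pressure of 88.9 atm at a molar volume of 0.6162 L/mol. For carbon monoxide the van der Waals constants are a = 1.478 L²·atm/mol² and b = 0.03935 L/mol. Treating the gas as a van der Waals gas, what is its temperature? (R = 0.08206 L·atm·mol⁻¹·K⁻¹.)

T = (P + a/V_m²)(V_m − b)/R
P + a/V_m² = 88.9 + 1.478/(0.6162)² = 92.793 atm
V_m − b = 0.6162 − 0.03935 = 0.57685 L/mol
T = (92.793)(0.57685)/0.08206 = 652.3 K

T ≈ 652.3 K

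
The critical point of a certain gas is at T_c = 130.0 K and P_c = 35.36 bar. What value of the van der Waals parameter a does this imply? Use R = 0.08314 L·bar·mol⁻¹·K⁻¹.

a ≈ 1.394 L²·bar/mol²

From T_c = 8a/(27Rb) and P_c = a/(27b²): a = 27 R² T_c²/(64 P_c).
a = 27×(0.08314)²×(130.0)²/(64×35.36) = 3154.1/2263.0 = 1.394 L²·bar/mol²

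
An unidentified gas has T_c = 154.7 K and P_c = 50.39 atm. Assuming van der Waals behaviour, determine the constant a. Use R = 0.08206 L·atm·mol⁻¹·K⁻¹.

a ≈ 1.349 L²·atm/mol²

From T_c = 8a/(27Rb) and P_c = a/(27b²): a = 27 R² T_c²/(64 P_c).
a = 27×(0.08206)²×(154.7)²/(64×50.39) = 4351.2/3225.0 = 1.349 L²·atm/mol²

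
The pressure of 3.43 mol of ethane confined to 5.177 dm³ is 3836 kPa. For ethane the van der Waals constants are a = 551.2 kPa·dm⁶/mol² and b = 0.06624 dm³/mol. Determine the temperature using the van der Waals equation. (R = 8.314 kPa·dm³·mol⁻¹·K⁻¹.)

T = (P + a n²/V²)(V − nb)/(nR)
P + a n²/V² = 3836 + (551.2)(3.43)²/(5.177)² = 4078.0 kPa
V − nb = 5.177 − (3.43)(0.06624) = 4.9498 dm³
T = (4078.0)(4.9498)/((3.43)(8.314)) = 707.8 K

T ≈ 707.8 K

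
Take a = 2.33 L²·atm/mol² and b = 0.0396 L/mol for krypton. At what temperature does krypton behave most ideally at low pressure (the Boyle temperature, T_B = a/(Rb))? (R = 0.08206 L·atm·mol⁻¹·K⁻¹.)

For a van der Waals gas the second virial coefficient B₂ = b − a/(RT) vanishes at T_B = a/(Rb).
T_B = 2.33/(0.08206×0.0396) = 2.33/0.0032496 = 717.0 K

T_B ≈ 717.0 K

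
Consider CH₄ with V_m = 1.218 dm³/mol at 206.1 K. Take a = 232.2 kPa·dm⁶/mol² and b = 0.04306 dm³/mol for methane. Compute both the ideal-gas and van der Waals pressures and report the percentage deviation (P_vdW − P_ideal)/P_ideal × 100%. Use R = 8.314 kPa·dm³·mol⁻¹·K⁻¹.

-7.46 %

Ideal: P_ideal = RT/V_m = (8.314)(206.1)/1.218 = 1406.83 kPa
vdW: P = RT/(V_m − b) − a/V_m² = 1713.52/1.17494 − 232.2/1.48352 = 1458.39 − 156.520 = 1301.87 kPa
% deviation = (1301.87 − 1406.83)/1406.83 × 100% = -7.46%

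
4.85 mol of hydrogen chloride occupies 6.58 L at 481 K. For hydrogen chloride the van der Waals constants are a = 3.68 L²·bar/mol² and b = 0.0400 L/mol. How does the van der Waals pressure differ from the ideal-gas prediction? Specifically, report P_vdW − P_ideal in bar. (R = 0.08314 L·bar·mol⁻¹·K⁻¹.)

ΔP ≈ -1.104 bar

Ideal: P_ideal = nRT/V = (4.85)(0.08314)(481)/6.58 = 29.4762 bar
vdW: P = nRT/(V − nb) − a n²/V² = 193.953/6.38600 − 86.5628/43.2964 = 30.3716 − 1.99931 = 28.3723 bar
ΔP = 28.3723 − 29.4762 = -1.104 bar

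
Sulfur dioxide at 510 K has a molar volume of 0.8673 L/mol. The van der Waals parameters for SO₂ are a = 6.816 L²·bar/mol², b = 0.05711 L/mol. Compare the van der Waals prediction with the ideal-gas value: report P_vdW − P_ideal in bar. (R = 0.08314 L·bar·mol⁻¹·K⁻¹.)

ΔP ≈ -5.615 bar

Ideal: P_ideal = RT/V_m = (0.08314)(510)/0.8673 = 48.8890 bar
vdW: P = RT/(V_m − b) − a/V_m² = 42.4014/0.810190 − 6.816/0.752209 = 52.3351 − 9.06131 = 43.2738 bar
ΔP = 43.2738 − 48.8890 = -5.615 bar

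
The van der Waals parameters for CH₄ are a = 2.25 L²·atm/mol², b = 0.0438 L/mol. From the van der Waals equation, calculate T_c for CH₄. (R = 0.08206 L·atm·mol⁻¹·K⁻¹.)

T_c ≈ 185.5 K

For a van der Waals gas, T_c = 8a/(27Rb).
T_c = 8×2.25/(27×0.08206×0.0438) = 18.000/0.097044 = 185.5 K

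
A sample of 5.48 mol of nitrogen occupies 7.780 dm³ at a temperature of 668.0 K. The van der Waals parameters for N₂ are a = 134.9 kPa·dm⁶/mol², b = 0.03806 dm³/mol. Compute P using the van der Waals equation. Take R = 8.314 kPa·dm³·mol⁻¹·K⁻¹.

P = nRT/(V − nb) − a n²/V²
nRT/(V − nb) = (5.48)(8.314)(668.0)/(7.780 − 5.48×0.03806) = 30435/7.5714 = 4019.7 kPa
a n²/V² = (134.9)(5.48)²/(7.780)² = 66.929 kPa
P = 4019.7 − 66.929 = 3953 kPa

P ≈ 3953 kPa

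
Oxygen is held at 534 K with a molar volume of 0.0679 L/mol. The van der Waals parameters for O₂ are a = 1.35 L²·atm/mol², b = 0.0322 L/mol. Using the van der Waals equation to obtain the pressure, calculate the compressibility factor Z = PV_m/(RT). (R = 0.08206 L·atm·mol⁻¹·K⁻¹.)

Z ≈ 1.448

P = RT/(V_m − b) − a/V_m² = (0.08206)(534)/(0.0679 − 0.0322) − 1.35/(0.0679)²
  = 43.820/0.035700 − 292.82 = 1227.5 − 292.82 = 934.7 atm
Z = PV_m/(RT) = (934.7)(0.0679)/((0.08206)(534)) = 63.466/43.820 = 1.448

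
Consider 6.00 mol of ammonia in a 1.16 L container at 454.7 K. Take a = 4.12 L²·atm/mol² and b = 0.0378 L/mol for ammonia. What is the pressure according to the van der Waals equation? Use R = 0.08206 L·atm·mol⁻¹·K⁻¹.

P ≈ 129.7 atm

P = nRT/(V − nb) − a n²/V²
nRT/(V − nb) = (6.00)(0.08206)(454.7)/(1.16 − 6.00×0.0378) = 223.88/0.93320 = 239.91 atm
a n²/V² = (4.12)(6.00)²/(1.16)² = 110.23 atm
P = 239.91 − 110.23 = 129.7 atm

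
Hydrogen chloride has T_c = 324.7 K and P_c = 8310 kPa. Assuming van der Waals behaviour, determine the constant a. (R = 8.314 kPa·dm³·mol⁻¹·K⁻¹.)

a ≈ 370.0 kPa·dm⁶/mol²

From T_c = 8a/(27Rb) and P_c = a/(27b²): a = 27 R² T_c²/(64 P_c).
a = 27×(8.314)²×(324.7)²/(64×8310) = 196765241/531840 = 370.0 kPa·dm⁶/mol²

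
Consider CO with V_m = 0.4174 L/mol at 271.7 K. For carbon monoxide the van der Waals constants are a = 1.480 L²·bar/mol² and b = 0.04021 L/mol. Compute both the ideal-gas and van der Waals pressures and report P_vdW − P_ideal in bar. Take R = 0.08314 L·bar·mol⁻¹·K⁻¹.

Ideal: P_ideal = RT/V_m = (0.08314)(271.7)/0.4174 = 54.1187 bar
vdW: P = RT/(V_m − b) − a/V_m² = 22.5891/0.377190 − 1.480/0.174223 = 59.8879 − 8.49486 = 51.3930 bar
ΔP = 51.3930 − 54.1187 = -2.726 bar

ΔP ≈ -2.726 bar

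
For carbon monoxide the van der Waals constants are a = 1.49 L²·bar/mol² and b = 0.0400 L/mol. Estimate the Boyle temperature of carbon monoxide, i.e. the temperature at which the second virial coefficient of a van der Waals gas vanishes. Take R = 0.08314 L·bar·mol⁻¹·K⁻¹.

For a van der Waals gas the second virial coefficient B₂ = b − a/(RT) vanishes at T_B = a/(Rb).
T_B = 1.49/(0.08314×0.0400) = 1.49/0.0033256 = 448.0 K

T_B ≈ 448.0 K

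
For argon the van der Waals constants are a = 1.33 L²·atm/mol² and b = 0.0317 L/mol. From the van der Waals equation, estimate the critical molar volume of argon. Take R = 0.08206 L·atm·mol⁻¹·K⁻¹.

V_m,c ≈ 0.09510 L/mol

For a van der Waals gas, V_m,c = 3b.
V_m,c = 3×0.0317 = 0.09510 L/mol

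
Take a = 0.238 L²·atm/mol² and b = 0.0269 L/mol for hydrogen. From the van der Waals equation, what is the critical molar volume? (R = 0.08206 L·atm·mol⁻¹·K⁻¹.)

For a van der Waals gas, V_m,c = 3b.
V_m,c = 3×0.0269 = 0.08070 L/mol

V_m,c ≈ 0.08070 L/mol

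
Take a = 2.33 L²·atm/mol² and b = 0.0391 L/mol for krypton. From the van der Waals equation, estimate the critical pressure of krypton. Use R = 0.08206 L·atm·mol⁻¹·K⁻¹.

For a van der Waals gas, P_c = a/(27b²).
P_c = 2.33/(27×(0.0391)²) = 2.33/0.041278 = 56.45 atm

P_c ≈ 56.45 atm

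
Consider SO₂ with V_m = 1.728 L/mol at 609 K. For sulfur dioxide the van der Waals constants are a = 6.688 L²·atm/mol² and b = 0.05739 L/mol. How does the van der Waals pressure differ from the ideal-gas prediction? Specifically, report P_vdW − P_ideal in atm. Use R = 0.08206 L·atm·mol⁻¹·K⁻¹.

Ideal: P_ideal = RT/V_m = (0.08206)(609)/1.728 = 28.9205 atm
vdW: P = RT/(V_m − b) − a/V_m² = 49.9745/1.67061 − 6.688/2.98598 = 29.9139 − 2.23980 = 27.6741 atm
ΔP = 27.6741 − 28.9205 = -1.246 atm

ΔP ≈ -1.246 atm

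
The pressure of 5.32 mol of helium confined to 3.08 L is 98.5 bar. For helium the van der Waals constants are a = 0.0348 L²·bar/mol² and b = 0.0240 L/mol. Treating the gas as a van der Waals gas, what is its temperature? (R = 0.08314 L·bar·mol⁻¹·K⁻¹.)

T ≈ 658.2 K

T = (P + a n²/V²)(V − nb)/(nR)
P + a n²/V² = 98.5 + (0.0348)(5.32)²/(3.08)² = 98.604 bar
V − nb = 3.08 − (5.32)(0.0240) = 2.9523 L
T = (98.604)(2.9523)/((5.32)(0.08314)) = 658.2 K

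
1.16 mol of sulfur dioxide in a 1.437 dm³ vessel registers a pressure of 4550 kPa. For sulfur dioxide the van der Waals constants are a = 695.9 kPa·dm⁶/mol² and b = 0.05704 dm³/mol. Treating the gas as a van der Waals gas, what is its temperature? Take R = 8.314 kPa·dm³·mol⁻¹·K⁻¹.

T ≈ 711.2 K

T = (P + a n²/V²)(V − nb)/(nR)
P + a n²/V² = 4550 + (695.9)(1.16)²/(1.437)² = 5003.5 kPa
V − nb = 1.437 − (1.16)(0.05704) = 1.3708 dm³
T = (5003.5)(1.3708)/((1.16)(8.314)) = 711.2 K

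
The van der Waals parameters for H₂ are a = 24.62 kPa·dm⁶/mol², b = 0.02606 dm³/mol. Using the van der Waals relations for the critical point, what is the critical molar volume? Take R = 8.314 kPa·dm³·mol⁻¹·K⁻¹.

For a van der Waals gas, V_m,c = 3b.
V_m,c = 3×0.02606 = 0.07818 dm³/mol

V_m,c ≈ 0.07818 dm³/mol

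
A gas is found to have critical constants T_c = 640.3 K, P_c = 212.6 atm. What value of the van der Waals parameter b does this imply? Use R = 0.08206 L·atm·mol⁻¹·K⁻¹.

b ≈ 0.03089 L/mol

From T_c = 8a/(27Rb) and P_c = a/(27b²): b = R T_c/(8 P_c).
b = (0.08206)(640.3)/(8×212.6) = 52.543/1700.8 = 0.03089 L/mol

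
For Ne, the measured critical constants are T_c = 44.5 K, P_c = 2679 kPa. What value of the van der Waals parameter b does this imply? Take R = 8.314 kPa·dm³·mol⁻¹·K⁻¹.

b ≈ 0.01726 dm³/mol

From T_c = 8a/(27Rb) and P_c = a/(27b²): b = R T_c/(8 P_c).
b = (8.314)(44.5)/(8×2679) = 369.97/21432 = 0.01726 dm³/mol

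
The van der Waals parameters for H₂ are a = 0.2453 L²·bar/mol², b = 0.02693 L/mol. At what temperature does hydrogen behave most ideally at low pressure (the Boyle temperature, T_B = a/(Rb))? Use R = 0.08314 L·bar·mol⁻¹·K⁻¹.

T_B ≈ 109.6 K

For a van der Waals gas the second virial coefficient B₂ = b − a/(RT) vanishes at T_B = a/(Rb).
T_B = 0.2453/(0.08314×0.02693) = 0.2453/0.0022390 = 109.6 K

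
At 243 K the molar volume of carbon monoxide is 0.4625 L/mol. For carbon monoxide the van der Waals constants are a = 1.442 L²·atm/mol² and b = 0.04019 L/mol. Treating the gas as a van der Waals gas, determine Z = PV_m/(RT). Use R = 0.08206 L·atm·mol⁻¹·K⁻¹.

P = RT/(V_m − b) − a/V_m² = (0.08206)(243)/(0.4625 − 0.04019) − 1.442/(0.4625)²
  = 19.941/0.42231 − 6.7413 = 47.219 − 6.7413 = 40.478 atm
Z = PV_m/(RT) = (40.478)(0.4625)/((0.08206)(243)) = 18.721/19.941 = 0.9388

Z ≈ 0.9388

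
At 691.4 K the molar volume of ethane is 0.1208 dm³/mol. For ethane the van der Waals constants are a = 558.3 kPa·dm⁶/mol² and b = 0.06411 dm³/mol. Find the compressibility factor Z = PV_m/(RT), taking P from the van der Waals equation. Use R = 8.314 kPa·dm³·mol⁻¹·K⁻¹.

Z ≈ 1.327

P = RT/(V_m − b) − a/V_m² = (8.314)(691.4)/(0.1208 − 0.06411) − 558.3/(0.1208)²
  = 5748.3/0.056690 − 38259 = 101399 − 38259 = 63140 kPa
Z = PV_m/(RT) = (63140)(0.1208)/((8.314)(691.4)) = 7627.3/5748.3 = 1.327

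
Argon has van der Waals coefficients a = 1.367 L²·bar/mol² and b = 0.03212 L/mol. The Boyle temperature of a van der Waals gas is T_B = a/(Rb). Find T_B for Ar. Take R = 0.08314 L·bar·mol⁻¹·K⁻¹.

T_B ≈ 511.9 K

For a van der Waals gas the second virial coefficient B₂ = b − a/(RT) vanishes at T_B = a/(Rb).
T_B = 1.367/(0.08314×0.03212) = 1.367/0.0026705 = 511.9 K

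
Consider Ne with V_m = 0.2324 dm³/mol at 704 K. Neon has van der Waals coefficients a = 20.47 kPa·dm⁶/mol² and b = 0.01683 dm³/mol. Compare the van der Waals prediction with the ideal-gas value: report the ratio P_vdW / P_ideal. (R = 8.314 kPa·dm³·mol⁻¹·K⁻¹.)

Ideal: P_ideal = RT/V_m = (8.314)(704)/0.2324 = 25185.3 kPa
vdW: P = RT/(V_m − b) − a/V_m² = 5853.06/0.215570 − 20.47/0.0540098 = 27151.6 − 379.005 = 26772.6 kPa
Ratio = 26772.6/25185.3 = 1.063

P_vdW / P_ideal ≈ 1.063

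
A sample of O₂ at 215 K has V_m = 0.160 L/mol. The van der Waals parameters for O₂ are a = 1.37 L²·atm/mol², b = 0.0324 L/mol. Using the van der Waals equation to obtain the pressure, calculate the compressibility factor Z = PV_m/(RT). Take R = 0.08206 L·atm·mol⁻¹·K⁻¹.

P = RT/(V_m − b) − a/V_m² = (0.08206)(215)/(0.160 − 0.0324) − 1.37/(0.160)²
  = 17.643/0.12760 − 53.516 = 138.27 − 53.516 = 84.75 atm
Z = PV_m/(RT) = (84.75)(0.160)/((0.08206)(215)) = 13.560/17.643 = 0.7686

Z ≈ 0.7686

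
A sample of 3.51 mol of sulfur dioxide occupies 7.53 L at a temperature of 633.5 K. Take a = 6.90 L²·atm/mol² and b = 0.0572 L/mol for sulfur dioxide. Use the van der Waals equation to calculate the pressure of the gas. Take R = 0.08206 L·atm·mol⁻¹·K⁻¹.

P = nRT/(V − nb) − a n²/V²
nRT/(V − nb) = (3.51)(0.08206)(633.5)/(7.53 − 3.51×0.0572) = 182.47/7.3292 = 24.896 atm
a n²/V² = (6.90)(3.51)²/(7.53)² = 1.4992 atm
P = 24.896 − 1.4992 = 23.40 atm

P ≈ 23.40 atm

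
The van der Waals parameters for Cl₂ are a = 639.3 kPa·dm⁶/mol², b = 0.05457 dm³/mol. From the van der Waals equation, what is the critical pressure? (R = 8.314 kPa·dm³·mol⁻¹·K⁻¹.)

For a van der Waals gas, P_c = a/(27b²).
P_c = 639.3/(27×(0.05457)²) = 639.3/0.080403 = 7951 kPa

P_c ≈ 7951 kPa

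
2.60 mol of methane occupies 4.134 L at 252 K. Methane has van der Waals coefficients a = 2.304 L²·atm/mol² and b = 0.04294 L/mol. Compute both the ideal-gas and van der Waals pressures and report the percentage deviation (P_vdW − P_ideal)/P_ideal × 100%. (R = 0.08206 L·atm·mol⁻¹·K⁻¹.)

Ideal: P_ideal = nRT/V = (2.60)(0.08206)(252)/4.134 = 13.0057 atm
vdW: P = nRT/(V − nb) − a n²/V² = 53.7657/4.02236 − 15.5750/17.0900 = 13.3667 − 0.911352 = 12.4553 atm
% deviation = (12.4553 − 13.0057)/13.0057 × 100% = -4.23%

-4.23 %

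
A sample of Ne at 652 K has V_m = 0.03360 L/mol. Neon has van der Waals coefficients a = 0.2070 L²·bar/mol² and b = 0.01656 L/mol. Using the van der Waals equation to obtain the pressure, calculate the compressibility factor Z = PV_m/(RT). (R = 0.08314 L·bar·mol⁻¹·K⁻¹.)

P = RT/(V_m − b) − a/V_m² = (0.08314)(652)/(0.03360 − 0.01656) − 0.2070/(0.03360)²
  = 54.207/0.017040 − 183.35 = 3181.2 − 183.35 = 2997.9 bar
Z = PV_m/(RT) = (2997.9)(0.03360)/((0.08314)(652)) = 100.73/54.207 = 1.858

Z ≈ 1.858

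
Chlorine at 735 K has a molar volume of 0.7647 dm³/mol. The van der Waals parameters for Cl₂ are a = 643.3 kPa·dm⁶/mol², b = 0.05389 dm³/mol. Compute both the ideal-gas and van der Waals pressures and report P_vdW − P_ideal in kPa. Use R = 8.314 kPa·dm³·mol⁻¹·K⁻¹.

Ideal: P_ideal = RT/V_m = (8.314)(735)/0.7647 = 7991.09 kPa
vdW: P = RT/(V_m − b) − a/V_m² = 6110.79/0.710810 − 643.3/0.584766 = 8596.94 − 1100.10 = 7496.84 kPa
ΔP = 7496.84 − 7991.09 = -494.3 kPa

ΔP ≈ -494.3 kPa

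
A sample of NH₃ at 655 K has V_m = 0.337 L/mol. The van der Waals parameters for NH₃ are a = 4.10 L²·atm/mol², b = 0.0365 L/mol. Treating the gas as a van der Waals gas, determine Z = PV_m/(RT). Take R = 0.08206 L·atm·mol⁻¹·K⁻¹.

Z ≈ 0.8951

P = RT/(V_m − b) − a/V_m² = (0.08206)(655)/(0.337 − 0.0365) − 4.10/(0.337)²
  = 53.749/0.30050 − 36.101 = 178.87 − 36.101 = 142.77 atm
Z = PV_m/(RT) = (142.77)(0.337)/((0.08206)(655)) = 48.113/53.749 = 0.8951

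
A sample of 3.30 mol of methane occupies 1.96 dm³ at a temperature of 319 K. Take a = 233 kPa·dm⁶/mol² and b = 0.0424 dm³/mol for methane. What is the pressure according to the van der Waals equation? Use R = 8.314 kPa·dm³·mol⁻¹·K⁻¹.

P = nRT/(V − nb) − a n²/V²
nRT/(V − nb) = (3.30)(8.314)(319)/(1.96 − 3.30×0.0424) = 8752.1/1.8201 = 4808.6 kPa
a n²/V² = (233)(3.30)²/(1.96)² = 660.50 kPa
P = 4808.6 − 660.50 = 4148 kPa

P ≈ 4148 kPa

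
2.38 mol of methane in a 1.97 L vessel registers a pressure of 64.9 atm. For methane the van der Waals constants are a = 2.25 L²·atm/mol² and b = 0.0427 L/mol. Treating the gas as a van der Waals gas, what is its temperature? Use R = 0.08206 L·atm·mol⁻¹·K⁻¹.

T ≈ 652.3 K

T = (P + a n²/V²)(V − nb)/(nR)
P + a n²/V² = 64.9 + (2.25)(2.38)²/(1.97)² = 68.184 atm
V − nb = 1.97 − (2.38)(0.0427) = 1.8684 L
T = (68.184)(1.8684)/((2.38)(0.08206)) = 652.3 K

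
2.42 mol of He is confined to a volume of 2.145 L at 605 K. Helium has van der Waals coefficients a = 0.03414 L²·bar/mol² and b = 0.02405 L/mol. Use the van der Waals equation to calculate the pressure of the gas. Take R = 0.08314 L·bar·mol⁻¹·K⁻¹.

P ≈ 58.29 bar

P = nRT/(V − nb) − a n²/V²
nRT/(V − nb) = (2.42)(0.08314)(605)/(2.145 − 2.42×0.02405) = 121.73/2.0868 = 58.333 bar
a n²/V² = (0.03414)(2.42)²/(2.145)² = 0.043455 bar
P = 58.333 − 0.043455 = 58.29 bar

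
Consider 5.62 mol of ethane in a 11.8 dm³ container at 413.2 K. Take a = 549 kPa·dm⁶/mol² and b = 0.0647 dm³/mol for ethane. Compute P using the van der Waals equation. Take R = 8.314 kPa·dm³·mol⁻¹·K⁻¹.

P = nRT/(V − nb) − a n²/V²
nRT/(V − nb) = (5.62)(8.314)(413.2)/(11.8 − 5.62×0.0647) = 19307/11.436 = 1688.3 kPa
a n²/V² = (549)(5.62)²/(11.8)² = 124.53 kPa
P = 1688.3 − 124.53 = 1564 kPa

P ≈ 1564 kPa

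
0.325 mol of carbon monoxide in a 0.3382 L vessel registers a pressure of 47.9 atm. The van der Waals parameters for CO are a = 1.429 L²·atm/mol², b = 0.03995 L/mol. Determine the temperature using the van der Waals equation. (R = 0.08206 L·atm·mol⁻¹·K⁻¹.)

T = (P + a n²/V²)(V − nb)/(nR)
P + a n²/V² = 47.9 + (1.429)(0.325)²/(0.3382)² = 49.220 atm
V − nb = 0.3382 − (0.325)(0.03995) = 0.32522 L
T = (49.220)(0.32522)/((0.325)(0.08206)) = 600.2 K

T ≈ 600.2 K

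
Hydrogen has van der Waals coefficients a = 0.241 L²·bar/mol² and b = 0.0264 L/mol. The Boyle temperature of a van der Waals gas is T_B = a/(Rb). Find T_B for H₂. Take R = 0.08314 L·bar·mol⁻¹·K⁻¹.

T_B ≈ 109.8 K

For a van der Waals gas the second virial coefficient B₂ = b − a/(RT) vanishes at T_B = a/(Rb).
T_B = 0.241/(0.08314×0.0264) = 0.241/0.0021949 = 109.8 K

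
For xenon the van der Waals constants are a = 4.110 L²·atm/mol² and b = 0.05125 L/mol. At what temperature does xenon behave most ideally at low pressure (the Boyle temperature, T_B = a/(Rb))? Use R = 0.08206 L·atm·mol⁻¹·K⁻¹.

For a van der Waals gas the second virial coefficient B₂ = b − a/(RT) vanishes at T_B = a/(Rb).
T_B = 4.110/(0.08206×0.05125) = 4.110/0.0042056 = 977.3 K

T_B ≈ 977.3 K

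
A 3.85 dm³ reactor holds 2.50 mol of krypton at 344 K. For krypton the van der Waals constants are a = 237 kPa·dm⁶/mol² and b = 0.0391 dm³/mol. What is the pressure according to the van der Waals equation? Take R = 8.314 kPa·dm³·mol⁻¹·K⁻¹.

P = nRT/(V − nb) − a n²/V²
nRT/(V − nb) = (2.50)(8.314)(344)/(3.85 − 2.50×0.0391) = 7150.0/3.7523 = 1905.5 kPa
a n²/V² = (237)(2.50)²/(3.85)² = 99.933 kPa
P = 1905.5 − 99.933 = 1806 kPa

P ≈ 1806 kPa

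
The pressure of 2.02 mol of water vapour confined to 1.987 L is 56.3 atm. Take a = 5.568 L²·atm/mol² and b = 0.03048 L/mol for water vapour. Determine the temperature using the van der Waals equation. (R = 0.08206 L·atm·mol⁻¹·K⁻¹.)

T ≈ 720.8 K

T = (P + a n²/V²)(V − nb)/(nR)
P + a n²/V² = 56.3 + (5.568)(2.02)²/(1.987)² = 62.054 atm
V − nb = 1.987 − (2.02)(0.03048) = 1.9254 L
T = (62.054)(1.9254)/((2.02)(0.08206)) = 720.8 K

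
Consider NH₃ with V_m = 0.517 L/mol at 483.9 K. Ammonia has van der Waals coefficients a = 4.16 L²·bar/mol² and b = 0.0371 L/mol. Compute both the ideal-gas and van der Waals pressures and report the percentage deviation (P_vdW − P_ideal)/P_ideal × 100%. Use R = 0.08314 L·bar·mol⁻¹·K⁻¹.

-12.27 %

Ideal: P_ideal = RT/V_m = (0.08314)(483.9)/0.517 = 77.8171 bar
vdW: P = RT/(V_m − b) − a/V_m² = 40.2314/0.479900 − 4.16/0.267289 = 83.8329 − 15.5637 = 68.2692 bar
% deviation = (68.2692 − 77.8171)/77.8171 × 100% = -12.27%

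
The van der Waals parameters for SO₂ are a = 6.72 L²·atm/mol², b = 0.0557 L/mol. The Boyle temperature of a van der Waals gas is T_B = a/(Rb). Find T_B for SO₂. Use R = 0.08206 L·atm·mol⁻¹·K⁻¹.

For a van der Waals gas the second virial coefficient B₂ = b − a/(RT) vanishes at T_B = a/(Rb).
T_B = 6.72/(0.08206×0.0557) = 6.72/0.0045707 = 1470 K

T_B ≈ 1470 K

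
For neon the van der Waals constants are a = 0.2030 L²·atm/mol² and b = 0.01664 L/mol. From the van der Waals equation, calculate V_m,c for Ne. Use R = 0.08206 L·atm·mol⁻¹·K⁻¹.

For a van der Waals gas, V_m,c = 3b.
V_m,c = 3×0.01664 = 0.04992 L/mol

V_m,c ≈ 0.04992 L/mol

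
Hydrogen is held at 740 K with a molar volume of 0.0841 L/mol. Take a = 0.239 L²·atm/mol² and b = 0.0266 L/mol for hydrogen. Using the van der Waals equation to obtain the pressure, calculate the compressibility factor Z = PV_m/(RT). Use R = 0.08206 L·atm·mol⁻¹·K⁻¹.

Z ≈ 1.416

P = RT/(V_m − b) − a/V_m² = (0.08206)(740)/(0.0841 − 0.0266) − 0.239/(0.0841)²
  = 60.724/0.057500 − 33.791 = 1056.1 − 33.791 = 1022.3 atm
Z = PV_m/(RT) = (1022.3)(0.0841)/((0.08206)(740)) = 85.975/60.724 = 1.416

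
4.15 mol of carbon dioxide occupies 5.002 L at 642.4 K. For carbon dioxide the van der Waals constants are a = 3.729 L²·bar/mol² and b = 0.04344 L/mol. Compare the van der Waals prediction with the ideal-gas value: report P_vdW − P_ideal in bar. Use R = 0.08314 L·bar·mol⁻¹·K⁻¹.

ΔP ≈ -0.910 bar

Ideal: P_ideal = nRT/V = (4.15)(0.08314)(642.4)/5.002 = 44.3119 bar
vdW: P = nRT/(V − nb) − a n²/V² = 221.648/4.82172 − 64.2227/25.0200 = 45.9687 − 2.56685 = 43.4019 bar
ΔP = 43.4019 − 44.3119 = -0.910 bar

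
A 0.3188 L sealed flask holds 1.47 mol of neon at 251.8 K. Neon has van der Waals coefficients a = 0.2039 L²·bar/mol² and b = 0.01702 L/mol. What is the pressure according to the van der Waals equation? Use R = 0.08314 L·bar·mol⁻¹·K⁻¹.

P = nRT/(V − nb) − a n²/V²
nRT/(V − nb) = (1.47)(0.08314)(251.8)/(0.3188 − 1.47×0.01702) = 30.774/0.29378 = 104.75 bar
a n²/V² = (0.2039)(1.47)²/(0.3188)² = 4.3353 bar
P = 104.75 − 4.3353 = 100.4 bar

P ≈ 100.4 bar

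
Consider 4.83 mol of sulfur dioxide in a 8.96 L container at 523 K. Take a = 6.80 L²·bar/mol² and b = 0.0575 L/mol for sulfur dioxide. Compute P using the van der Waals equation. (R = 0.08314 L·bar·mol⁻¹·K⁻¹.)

P = nRT/(V − nb) − a n²/V²
nRT/(V − nb) = (4.83)(0.08314)(523)/(8.96 − 4.83×0.0575) = 210.02/8.6823 = 24.189 bar
a n²/V² = (6.80)(4.83)²/(8.96)² = 1.9760 bar
P = 24.189 − 1.9760 = 22.21 bar

P ≈ 22.21 bar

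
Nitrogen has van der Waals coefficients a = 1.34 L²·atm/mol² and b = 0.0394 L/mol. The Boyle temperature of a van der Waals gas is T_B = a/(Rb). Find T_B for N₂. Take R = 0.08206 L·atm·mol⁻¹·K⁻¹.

T_B ≈ 414.5 K

For a van der Waals gas the second virial coefficient B₂ = b − a/(RT) vanishes at T_B = a/(Rb).
T_B = 1.34/(0.08206×0.0394) = 1.34/0.0032332 = 414.5 K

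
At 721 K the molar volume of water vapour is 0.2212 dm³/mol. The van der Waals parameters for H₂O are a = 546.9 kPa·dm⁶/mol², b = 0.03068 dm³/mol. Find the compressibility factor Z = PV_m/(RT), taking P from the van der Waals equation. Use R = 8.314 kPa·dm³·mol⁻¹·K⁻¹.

Z ≈ 0.7486

P = RT/(V_m − b) − a/V_m² = (8.314)(721)/(0.2212 − 0.03068) − 546.9/(0.2212)²
  = 5994.4/0.19052 − 11177 = 31463 − 11177 = 20286 kPa
Z = PV_m/(RT) = (20286)(0.2212)/((8.314)(721)) = 4487.3/5994.4 = 0.7486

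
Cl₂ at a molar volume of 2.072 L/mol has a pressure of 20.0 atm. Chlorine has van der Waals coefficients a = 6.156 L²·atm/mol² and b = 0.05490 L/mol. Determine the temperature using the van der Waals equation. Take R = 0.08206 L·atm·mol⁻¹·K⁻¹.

T = (P + a/V_m²)(V_m − b)/R
P + a/V_m² = 20.0 + 6.156/(2.072)² = 21.434 atm
V_m − b = 2.072 − 0.05490 = 2.0171 L/mol
T = (21.434)(2.0171)/0.08206 = 526.9 K

T ≈ 526.9 K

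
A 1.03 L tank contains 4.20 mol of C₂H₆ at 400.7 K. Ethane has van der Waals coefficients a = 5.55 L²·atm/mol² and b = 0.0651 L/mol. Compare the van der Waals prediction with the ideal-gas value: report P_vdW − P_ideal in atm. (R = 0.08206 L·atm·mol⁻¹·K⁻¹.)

ΔP ≈ -43.83 atm

Ideal: P_ideal = nRT/V = (4.20)(0.08206)(400.7)/1.03 = 134.080 atm
vdW: P = nRT/(V − nb) − a n²/V² = 138.102/0.756580 − 97.9020/1.06090 = 182.535 − 92.2820 = 90.253 atm
ΔP = 90.253 − 134.080 = -43.83 atm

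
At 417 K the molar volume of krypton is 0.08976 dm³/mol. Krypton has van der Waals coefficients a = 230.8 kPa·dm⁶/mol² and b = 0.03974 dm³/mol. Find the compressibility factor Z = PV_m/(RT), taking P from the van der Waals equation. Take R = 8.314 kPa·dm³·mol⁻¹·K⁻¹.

P = RT/(V_m − b) − a/V_m² = (8.314)(417)/(0.08976 − 0.03974) − 230.8/(0.08976)²
  = 3466.9/0.050020 − 28646 = 69310 − 28646 = 40664 kPa
Z = PV_m/(RT) = (40664)(0.08976)/((8.314)(417)) = 3650.0/3466.9 = 1.053

Z ≈ 1.053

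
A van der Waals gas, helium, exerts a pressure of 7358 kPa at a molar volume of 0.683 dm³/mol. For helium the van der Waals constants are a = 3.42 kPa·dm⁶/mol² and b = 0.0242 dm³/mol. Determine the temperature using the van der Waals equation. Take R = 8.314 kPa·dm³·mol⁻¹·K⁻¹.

T ≈ 583.6 K

T = (P + a/V_m²)(V_m − b)/R
P + a/V_m² = 7358 + 3.42/(0.683)² = 7365.3 kPa
V_m − b = 0.683 − 0.0242 = 0.65880 dm³/mol
T = (7365.3)(0.65880)/8.314 = 583.6 K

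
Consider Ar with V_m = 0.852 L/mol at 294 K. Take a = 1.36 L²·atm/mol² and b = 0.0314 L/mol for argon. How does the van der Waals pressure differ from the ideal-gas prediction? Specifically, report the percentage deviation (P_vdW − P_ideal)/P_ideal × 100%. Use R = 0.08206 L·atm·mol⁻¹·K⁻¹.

-2.79 %

Ideal: P_ideal = RT/V_m = (0.08206)(294)/0.852 = 28.3165 atm
vdW: P = RT/(V_m − b) − a/V_m² = 24.1256/0.820600 − 1.36/0.725904 = 29.4000 − 1.87353 = 27.5265 atm
% deviation = (27.5265 − 28.3165)/28.3165 × 100% = -2.79%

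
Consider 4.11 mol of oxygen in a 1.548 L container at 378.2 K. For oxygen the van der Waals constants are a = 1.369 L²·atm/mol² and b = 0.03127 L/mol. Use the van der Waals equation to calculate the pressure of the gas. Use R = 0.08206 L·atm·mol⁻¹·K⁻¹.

P = nRT/(V − nb) − a n²/V²
nRT/(V − nb) = (4.11)(0.08206)(378.2)/(1.548 − 4.11×0.03127) = 127.55/1.4195 = 89.856 atm
a n²/V² = (1.369)(4.11)²/(1.548)² = 9.6504 atm
P = 89.856 − 9.6504 = 80.21 atm

P ≈ 80.21 atm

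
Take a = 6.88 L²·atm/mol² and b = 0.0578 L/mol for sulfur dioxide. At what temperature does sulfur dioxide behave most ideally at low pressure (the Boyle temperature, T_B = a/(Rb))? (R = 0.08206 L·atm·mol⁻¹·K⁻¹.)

For a van der Waals gas the second virial coefficient B₂ = b − a/(RT) vanishes at T_B = a/(Rb).
T_B = 6.88/(0.08206×0.0578) = 6.88/0.0047431 = 1451 K

T_B ≈ 1451 K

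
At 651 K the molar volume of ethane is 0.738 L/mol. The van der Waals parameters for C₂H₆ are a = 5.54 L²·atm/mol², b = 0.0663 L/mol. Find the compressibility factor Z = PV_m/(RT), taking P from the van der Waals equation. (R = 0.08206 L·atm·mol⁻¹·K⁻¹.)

P = RT/(V_m − b) − a/V_m² = (0.08206)(651)/(0.738 − 0.0663) − 5.54/(0.738)²
  = 53.421/0.67170 − 10.172 = 79.531 − 10.172 = 69.359 atm
Z = PV_m/(RT) = (69.359)(0.738)/((0.08206)(651)) = 51.187/53.421 = 0.9582

Z ≈ 0.9582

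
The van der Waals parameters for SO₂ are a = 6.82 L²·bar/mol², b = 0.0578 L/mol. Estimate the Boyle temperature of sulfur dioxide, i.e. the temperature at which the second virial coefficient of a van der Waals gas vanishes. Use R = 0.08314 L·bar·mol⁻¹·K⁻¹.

For a van der Waals gas the second virial coefficient B₂ = b − a/(RT) vanishes at T_B = a/(Rb).
T_B = 6.82/(0.08314×0.0578) = 6.82/0.0048055 = 1419 K

T_B ≈ 1419 K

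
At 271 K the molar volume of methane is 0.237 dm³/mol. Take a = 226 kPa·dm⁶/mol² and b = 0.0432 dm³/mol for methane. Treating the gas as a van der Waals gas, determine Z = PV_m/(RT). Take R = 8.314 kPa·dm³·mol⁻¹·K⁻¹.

Z ≈ 0.7997

P = RT/(V_m − b) − a/V_m² = (8.314)(271)/(0.237 − 0.0432) − 226/(0.237)²
  = 2253.1/0.19380 − 4023.6 = 11626 − 4023.6 = 7602 kPa
Z = PV_m/(RT) = (7602)(0.237)/((8.314)(271)) = 1801.7/2253.1 = 0.7997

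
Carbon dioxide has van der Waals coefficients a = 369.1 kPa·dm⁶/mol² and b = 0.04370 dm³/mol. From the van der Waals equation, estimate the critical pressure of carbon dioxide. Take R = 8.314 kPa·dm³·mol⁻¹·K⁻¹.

For a van der Waals gas, P_c = a/(27b²).
P_c = 369.1/(27×(0.04370)²) = 369.1/0.051562 = 7158 kPa

P_c ≈ 7158 kPa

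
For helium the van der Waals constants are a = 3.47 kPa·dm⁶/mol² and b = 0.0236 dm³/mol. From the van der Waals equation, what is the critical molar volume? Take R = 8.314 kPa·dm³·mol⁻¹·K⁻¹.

V_m,c ≈ 0.07080 dm³/mol

For a van der Waals gas, V_m,c = 3b.
V_m,c = 3×0.0236 = 0.07080 dm³/mol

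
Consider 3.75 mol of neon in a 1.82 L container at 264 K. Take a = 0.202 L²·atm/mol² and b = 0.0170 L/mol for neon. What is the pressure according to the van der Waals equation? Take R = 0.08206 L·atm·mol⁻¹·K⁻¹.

P = nRT/(V − nb) − a n²/V²
nRT/(V − nb) = (3.75)(0.08206)(264)/(1.82 − 3.75×0.0170) = 81.239/1.7563 = 46.256 atm
a n²/V² = (0.202)(3.75)²/(1.82)² = 0.85757 atm
P = 46.256 − 0.85757 = 45.40 atm

P ≈ 45.40 atm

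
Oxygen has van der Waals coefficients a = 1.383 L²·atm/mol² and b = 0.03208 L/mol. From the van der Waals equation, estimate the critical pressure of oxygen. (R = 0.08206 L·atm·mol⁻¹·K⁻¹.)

P_c ≈ 49.77 atm

For a van der Waals gas, P_c = a/(27b²).
P_c = 1.383/(27×(0.03208)²) = 1.383/0.027786 = 49.77 atm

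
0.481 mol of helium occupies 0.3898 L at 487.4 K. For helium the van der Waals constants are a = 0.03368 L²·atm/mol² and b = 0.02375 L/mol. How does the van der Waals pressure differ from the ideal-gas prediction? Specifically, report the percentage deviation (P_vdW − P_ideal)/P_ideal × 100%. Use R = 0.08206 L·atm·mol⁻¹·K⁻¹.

2.92 %

Ideal: P_ideal = nRT/V = (0.481)(0.08206)(487.4)/0.3898 = 49.3538 atm
vdW: P = nRT/(V − nb) − a n²/V² = 19.2381/0.378376 − 0.00779224/0.151944 = 50.8439 − 0.0512836 = 50.7926 atm
% deviation = (50.7926 − 49.3538)/49.3538 × 100% = 2.92%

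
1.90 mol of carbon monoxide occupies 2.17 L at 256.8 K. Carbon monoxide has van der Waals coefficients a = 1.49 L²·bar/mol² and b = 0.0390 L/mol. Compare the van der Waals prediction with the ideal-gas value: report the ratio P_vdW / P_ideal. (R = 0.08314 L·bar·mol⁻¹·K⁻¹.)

Ideal: P_ideal = nRT/V = (1.90)(0.08314)(256.8)/2.17 = 18.6939 bar
vdW: P = nRT/(V − nb) − a n²/V² = 40.5657/2.09590 − 5.37890/4.70890 = 19.3548 − 1.14228 = 18.2125 bar
Ratio = 18.2125/18.6939 = 0.9742

P_vdW / P_ideal ≈ 0.9742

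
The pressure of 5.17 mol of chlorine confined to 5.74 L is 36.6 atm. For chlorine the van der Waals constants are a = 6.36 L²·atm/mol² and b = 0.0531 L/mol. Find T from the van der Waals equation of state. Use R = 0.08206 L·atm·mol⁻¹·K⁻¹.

T = (P + a n²/V²)(V − nb)/(nR)
P + a n²/V² = 36.6 + (6.36)(5.17)²/(5.74)² = 41.760 atm
V − nb = 5.74 − (5.17)(0.0531) = 5.4655 L
T = (41.760)(5.4655)/((5.17)(0.08206)) = 538.0 K

T ≈ 538.0 K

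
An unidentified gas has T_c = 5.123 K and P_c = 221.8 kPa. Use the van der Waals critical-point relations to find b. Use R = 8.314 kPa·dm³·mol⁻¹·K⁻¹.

b ≈ 0.02400 dm³/mol

From T_c = 8a/(27Rb) and P_c = a/(27b²): b = R T_c/(8 P_c).
b = (8.314)(5.123)/(8×221.8) = 42.593/1774.4 = 0.02400 dm³/mol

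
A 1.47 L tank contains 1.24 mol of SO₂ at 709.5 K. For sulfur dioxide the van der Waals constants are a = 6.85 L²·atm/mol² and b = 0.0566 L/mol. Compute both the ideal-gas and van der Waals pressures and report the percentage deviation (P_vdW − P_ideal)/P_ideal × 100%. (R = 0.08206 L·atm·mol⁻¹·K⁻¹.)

Ideal: P_ideal = nRT/V = (1.24)(0.08206)(709.5)/1.47 = 49.1121 atm
vdW: P = nRT/(V − nb) − a n²/V² = 72.1947/1.39982 − 10.5326/2.16090 = 51.5743 − 4.87417 = 46.7001 atm
% deviation = (46.7001 − 49.1121)/49.1121 × 100% = -4.91%

-4.91 %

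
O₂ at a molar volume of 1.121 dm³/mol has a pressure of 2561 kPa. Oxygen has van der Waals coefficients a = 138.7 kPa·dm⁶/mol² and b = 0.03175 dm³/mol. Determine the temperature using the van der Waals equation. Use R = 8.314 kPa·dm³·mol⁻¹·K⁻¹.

T = (P + a/V_m²)(V_m − b)/R
P + a/V_m² = 2561 + 138.7/(1.121)² = 2671.4 kPa
V_m − b = 1.121 − 0.03175 = 1.0893 dm³/mol
T = (2671.4)(1.0893)/8.314 = 350.0 K

T ≈ 350.0 K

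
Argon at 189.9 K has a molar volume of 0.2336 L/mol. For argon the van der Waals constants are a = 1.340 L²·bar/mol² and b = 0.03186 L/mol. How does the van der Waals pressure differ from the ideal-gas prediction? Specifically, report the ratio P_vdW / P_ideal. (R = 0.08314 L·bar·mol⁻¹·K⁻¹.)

Ideal: P_ideal = RT/V_m = (0.08314)(189.9)/0.2336 = 67.5868 bar
vdW: P = RT/(V_m − b) − a/V_m² = 15.7883/0.201740 − 1.340/0.0545690 = 78.2606 − 24.5561 = 53.7045 bar
Ratio = 53.7045/67.5868 = 0.7946

P_vdW / P_ideal ≈ 0.7946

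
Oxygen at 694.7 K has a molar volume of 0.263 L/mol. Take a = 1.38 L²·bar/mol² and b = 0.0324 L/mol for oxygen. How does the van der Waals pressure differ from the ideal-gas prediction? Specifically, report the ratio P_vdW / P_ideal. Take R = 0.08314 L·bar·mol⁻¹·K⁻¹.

P_vdW / P_ideal ≈ 1.050

Ideal: P_ideal = RT/V_m = (0.08314)(694.7)/0.263 = 219.610 bar
vdW: P = RT/(V_m − b) − a/V_m² = 57.7574/0.230600 − 1.38/0.0691690 = 250.466 − 19.9511 = 230.515 bar
Ratio = 230.515/219.610 = 1.050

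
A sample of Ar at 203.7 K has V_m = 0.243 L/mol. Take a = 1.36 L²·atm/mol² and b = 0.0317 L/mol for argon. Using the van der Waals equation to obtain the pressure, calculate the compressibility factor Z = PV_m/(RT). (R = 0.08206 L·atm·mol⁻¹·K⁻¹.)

Z ≈ 0.8152

P = RT/(V_m − b) − a/V_m² = (0.08206)(203.7)/(0.243 − 0.0317) − 1.36/(0.243)²
  = 16.716/0.21130 − 23.032 = 79.110 − 23.032 = 56.078 atm
Z = PV_m/(RT) = (56.078)(0.243)/((0.08206)(203.7)) = 13.627/16.716 = 0.8152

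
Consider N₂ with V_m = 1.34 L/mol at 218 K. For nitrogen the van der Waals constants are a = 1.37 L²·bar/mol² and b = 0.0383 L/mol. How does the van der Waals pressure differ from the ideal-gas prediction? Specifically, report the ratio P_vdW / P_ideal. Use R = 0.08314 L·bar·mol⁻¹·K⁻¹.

Ideal: P_ideal = RT/V_m = (0.08314)(218)/1.34 = 13.5258 bar
vdW: P = RT/(V_m − b) − a/V_m² = 18.1245/1.30170 − 1.37/1.79560 = 13.9237 − 0.762976 = 13.1607 bar
Ratio = 13.1607/13.5258 = 0.9730

P_vdW / P_ideal ≈ 0.9730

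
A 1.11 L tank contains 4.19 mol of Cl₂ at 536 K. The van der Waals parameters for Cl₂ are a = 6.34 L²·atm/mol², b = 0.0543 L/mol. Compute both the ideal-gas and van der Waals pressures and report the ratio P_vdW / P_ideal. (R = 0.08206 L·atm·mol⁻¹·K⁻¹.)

Ideal: P_ideal = nRT/V = (4.19)(0.08206)(536)/1.11 = 166.030 atm
vdW: P = nRT/(V − nb) − a n²/V² = 184.294/0.882483 − 111.306/1.23210 = 208.836 − 90.3384 = 118.498 atm
Ratio = 118.498/166.030 = 0.7137

P_vdW / P_ideal ≈ 0.7137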